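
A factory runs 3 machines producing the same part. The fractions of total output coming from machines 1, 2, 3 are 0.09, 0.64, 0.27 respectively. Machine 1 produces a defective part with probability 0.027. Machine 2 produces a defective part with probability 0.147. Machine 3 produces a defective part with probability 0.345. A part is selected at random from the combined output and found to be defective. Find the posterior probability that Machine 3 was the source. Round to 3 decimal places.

P(defective|M1) = 0.027; P(defective|M2) = 0.147; P(defective|M3) = 0.345.
Prior × likelihood for each source: 0.09·0.027=0.002430, 0.64·0.147=0.09408, 0.27·0.345=0.09315. Summing gives P(defective) = 0.18966.
P(Machine 3 | defective) = 0.09315 / 0.18966 = 0.491.

Posterior probability ≈ 0.491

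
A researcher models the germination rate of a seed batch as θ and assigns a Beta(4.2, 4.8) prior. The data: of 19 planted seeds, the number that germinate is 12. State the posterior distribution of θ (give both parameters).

Posterior: Beta(16.2, 11.8)

The binomial likelihood is conjugate to the Beta prior: with 12 successes and 7 failures, the posterior is Beta(4.2+12, 4.8+7) = Beta(16.2, 11.8).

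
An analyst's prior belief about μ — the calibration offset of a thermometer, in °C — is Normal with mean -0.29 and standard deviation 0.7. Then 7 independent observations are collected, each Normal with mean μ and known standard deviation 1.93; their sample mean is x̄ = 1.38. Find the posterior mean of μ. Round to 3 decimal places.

Posterior mean ≈ 0.511

Prior precision 1/τ₀² = 1/0.7² = 2.04082; data precision n/σ² = 7/1.93² = 1.87925.
Posterior precision = 2.04082 + 1.87925 = 3.92006.
Posterior mean = (2.04082·-0.29 + 1.87925·1.38) / 3.92006 = 0.511.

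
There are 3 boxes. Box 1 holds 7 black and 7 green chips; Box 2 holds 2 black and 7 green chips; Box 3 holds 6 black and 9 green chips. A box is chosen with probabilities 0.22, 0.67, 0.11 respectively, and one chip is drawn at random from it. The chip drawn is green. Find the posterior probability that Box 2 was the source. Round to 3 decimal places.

Posterior probability ≈ 0.748

P(green|Box 1) = 0.5; P(green|Box 2) = 0.7778; P(green|Box 3) = 0.6.
Prior × likelihood for each source: 0.22·0.5=0.1100, 0.67·0.7778=0.5211, 0.11·0.6=0.06600. Summing gives P(green) = 0.69711.
P(Box 2 | green) = 0.5211 / 0.69711 = 0.748.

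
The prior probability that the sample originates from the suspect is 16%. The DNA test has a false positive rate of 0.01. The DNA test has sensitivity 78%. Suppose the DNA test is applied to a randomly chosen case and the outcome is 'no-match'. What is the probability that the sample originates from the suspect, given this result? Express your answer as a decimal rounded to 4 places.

P(H | E) ≈ 0.0406

Write H for 'the sample originates from the suspect'. Prior odds H:¬H = 0.16/0.84 = 0.19048. For the 'no-match' outcome, the likelihood ratio is 0.22/0.99 = 0.22222.
Posterior odds = 0.19048 × 0.22222 = 0.042328, so P(H|E) = 0.042328/(1+0.042328) = 0.0406.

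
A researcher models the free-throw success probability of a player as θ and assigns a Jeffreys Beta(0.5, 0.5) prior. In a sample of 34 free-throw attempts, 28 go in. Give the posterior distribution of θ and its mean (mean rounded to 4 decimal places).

Posterior: Beta(28.5, 6.5); mean ≈ 0.8143

The binomial likelihood is conjugate to the Beta prior: with 28 successes and 6 failures, the posterior is Beta(0.5+28, 0.5+6) = Beta(28.5, 6.5).
Posterior mean = α/(α+β) = 28.5/35 = 0.8143.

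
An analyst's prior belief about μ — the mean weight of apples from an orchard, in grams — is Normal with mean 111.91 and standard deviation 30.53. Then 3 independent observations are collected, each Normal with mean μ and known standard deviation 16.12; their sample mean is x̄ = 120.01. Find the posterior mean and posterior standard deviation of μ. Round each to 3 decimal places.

Posterior mean ≈ 119.321; posterior SD ≈ 8.902

With known σ, the Normal prior is conjugate. Weight on the data is w = (n/σ²)/(n/σ² + 1/τ₀²) = 0.0115449/(0.0115449+0.00107287) = 0.91497.
Posterior mean = w·x̄ + (1−w)·μ₀ = 0.91497·120.01 + 0.085028·111.91 = 119.321. Posterior variance = 1/(0.0115449+0.00107287) = 79.2532, so SD = 8.902.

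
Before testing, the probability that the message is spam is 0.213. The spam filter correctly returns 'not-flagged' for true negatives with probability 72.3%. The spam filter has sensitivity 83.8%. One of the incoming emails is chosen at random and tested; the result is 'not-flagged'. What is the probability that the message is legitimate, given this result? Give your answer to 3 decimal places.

Write H for 'the message is spam'. Prior odds H:¬H = 0.213/0.787 = 0.27065. For the 'not-flagged' outcome, the likelihood ratio is 0.162/0.723 = 0.22407.
Posterior odds = 0.27065 × 0.22407 = 0.060643, so P(H|E) = 0.060643/(1+0.060643) = 0.057. Then P(¬H|E) = 1 − 0.057 = 0.943.

P(¬H | E) ≈ 0.943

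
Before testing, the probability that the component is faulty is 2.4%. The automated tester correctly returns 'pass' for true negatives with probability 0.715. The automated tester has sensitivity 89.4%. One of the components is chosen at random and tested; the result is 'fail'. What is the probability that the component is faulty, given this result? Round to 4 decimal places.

P(H | E) ≈ 0.0716

Let H be the event that the component is faulty. P(H) = 0.024, so P(¬H) = 0.976. With E the 'fail' result, P(E|H) = 0.894 and P(E|¬H) = 0.285.
P(E) = 0.894·0.024 + 0.285·0.976 = 0.021456 + 0.27816 = 0.29962.
By Bayes' theorem, P(H|E) = 0.021456 / 0.29962 = 0.0716.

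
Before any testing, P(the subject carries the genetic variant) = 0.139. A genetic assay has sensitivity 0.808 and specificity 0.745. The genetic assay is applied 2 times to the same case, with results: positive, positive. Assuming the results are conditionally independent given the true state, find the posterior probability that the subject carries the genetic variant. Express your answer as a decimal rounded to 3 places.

Posterior P(H) ≈ 0.618

Let H be the event that the subject carries the genetic variant; start with P(H) = 0.139. P('positive'|H) = 0.808, P('positive'|¬H) = 0.255.
Update on result 1 ('positive'): P(H) ← 0.808·0.1390 / (0.808·0.1390 + 0.255·0.8610) = 0.11231/0.33187 = 0.3384.
Update on result 2 ('positive'): P(H) ← 0.808·0.3384 / (0.808·0.3384 + 0.255·0.6616) = 0.27345/0.44215 = 0.6185.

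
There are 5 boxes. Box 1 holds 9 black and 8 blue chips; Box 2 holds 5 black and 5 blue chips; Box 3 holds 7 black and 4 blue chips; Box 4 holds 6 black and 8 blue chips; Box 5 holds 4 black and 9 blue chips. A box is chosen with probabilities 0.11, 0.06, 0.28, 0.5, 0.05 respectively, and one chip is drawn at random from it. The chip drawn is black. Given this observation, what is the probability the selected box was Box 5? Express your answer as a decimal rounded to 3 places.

Posterior probability ≈ 0.031

P(black|Box 1) = 0.5294; P(black|Box 2) = 0.5; P(black|Box 3) = 0.6364; P(black|Box 4) = 0.4286; P(black|Box 5) = 0.3077.
Prior × likelihood for each source: 0.11·0.5294=0.05824, 0.06·0.5=0.03000, 0.28·0.6364=0.1782, 0.5·0.4286=0.2143, 0.05·0.3077=0.01538. Summing gives P(black) = 0.49609.
P(Box 5 | black) = 0.01538 / 0.49609 = 0.031.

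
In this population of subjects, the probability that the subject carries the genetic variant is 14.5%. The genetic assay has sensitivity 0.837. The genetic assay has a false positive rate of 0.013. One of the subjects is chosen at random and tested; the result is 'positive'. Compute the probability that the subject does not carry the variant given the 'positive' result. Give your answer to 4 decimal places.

Let H be the event that the subject carries the genetic variant. P(H) = 0.145, so P(¬H) = 0.855. With E the 'positive' result, P(E|H) = 0.837 and P(E|¬H) = 0.013.
P(E) = 0.837·0.145 + 0.013·0.855 = 0.12136 + 0.011115 = 0.13248.
By Bayes' theorem, P(H|E) = 0.12136 / 0.13248 = 0.9161. Hence P(¬H|E) = 1 − 0.9161 = 0.0839.

P(¬H | E) ≈ 0.0839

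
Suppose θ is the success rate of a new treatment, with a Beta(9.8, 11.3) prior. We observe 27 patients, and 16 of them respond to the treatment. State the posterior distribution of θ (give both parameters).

Observing 16 successes and 11 failures updates Beta(9.8, 11.3) by adding the success and failure counts to the two shape parameters: α = 9.8+16 = 25.8, β = 11.3+11 = 22.3.

Posterior: Beta(25.8, 22.3)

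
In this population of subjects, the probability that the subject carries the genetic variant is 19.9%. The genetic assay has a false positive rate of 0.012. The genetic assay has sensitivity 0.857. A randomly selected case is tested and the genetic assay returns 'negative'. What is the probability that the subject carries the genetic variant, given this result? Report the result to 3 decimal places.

Write H for 'the subject carries the genetic variant'. Prior odds H:¬H = 0.199/0.801 = 0.24844. For the 'negative' outcome, the likelihood ratio is 0.143/0.988 = 0.14474.
Posterior odds = 0.24844 × 0.14474 = 0.035958, so P(H|E) = 0.035958/(1+0.035958) = 0.035.

P(H | E) ≈ 0.035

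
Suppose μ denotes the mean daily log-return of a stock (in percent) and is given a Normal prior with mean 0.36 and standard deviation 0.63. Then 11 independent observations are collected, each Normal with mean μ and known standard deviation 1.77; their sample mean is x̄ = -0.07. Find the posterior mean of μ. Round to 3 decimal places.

With known σ, the Normal prior is conjugate. Weight on the data is w = (n/σ²)/(n/σ² + 1/τ₀²) = 3.51112/(3.51112+2.51953) = 0.58221.
Posterior mean = w·x̄ + (1−w)·μ₀ = 0.58221·-0.07 + 0.41779·0.36 = 0.110.

Posterior mean ≈ 0.110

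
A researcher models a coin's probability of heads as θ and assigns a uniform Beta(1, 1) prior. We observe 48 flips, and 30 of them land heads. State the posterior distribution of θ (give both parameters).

Posterior: Beta(31, 19)

Observing 30 successes and 18 failures updates Beta(1, 1) by adding the success and failure counts to the two shape parameters: α = 1+30 = 31, β = 1+18 = 19.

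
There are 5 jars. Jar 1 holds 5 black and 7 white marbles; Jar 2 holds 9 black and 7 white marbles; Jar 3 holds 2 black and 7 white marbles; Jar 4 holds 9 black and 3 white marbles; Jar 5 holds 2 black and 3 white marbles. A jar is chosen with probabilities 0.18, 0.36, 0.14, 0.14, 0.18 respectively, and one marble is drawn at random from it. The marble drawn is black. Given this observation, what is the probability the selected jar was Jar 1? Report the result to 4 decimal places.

Posterior probability ≈ 0.1544

Tabulate prior·likelihood by source: [1] prior 0.18, lik 0.4167, product 0.07500; [2] prior 0.36, lik 0.5625, product 0.2025; [3] prior 0.14, lik 0.2222, product 0.03111; [4] prior 0.14, lik 0.75, product 0.1050; [5] prior 0.18, lik 0.4, product 0.07200.
Normalizing constant = 0.48561; the posterior for Jar 1 is its product over the sum, 0.07500/0.48561 = 0.1544.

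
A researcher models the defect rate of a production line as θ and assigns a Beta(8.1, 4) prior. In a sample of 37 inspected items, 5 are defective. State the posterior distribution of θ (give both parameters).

The binomial likelihood is conjugate to the Beta prior: with 5 successes and 32 failures, the posterior is Beta(8.1+5, 4+32) = Beta(13.1, 36).

Posterior: Beta(13.1, 36)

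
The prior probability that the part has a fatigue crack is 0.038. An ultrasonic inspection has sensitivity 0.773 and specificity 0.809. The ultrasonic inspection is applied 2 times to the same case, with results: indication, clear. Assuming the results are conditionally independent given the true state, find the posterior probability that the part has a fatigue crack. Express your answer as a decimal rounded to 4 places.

With H the event that the part has a fatigue crack, the joint likelihood of the observed sequence is P(data|H) = 0.773·0.227 = 0.17547 and P(data|¬H) = 0.191·0.809 = 0.15452.
Bayes: P(H|data) = 0.038·0.17547 / (0.038·0.17547 + 0.962·0.15452) = 0.0066679/0.15532 = 0.0429.

Posterior P(H) ≈ 0.0429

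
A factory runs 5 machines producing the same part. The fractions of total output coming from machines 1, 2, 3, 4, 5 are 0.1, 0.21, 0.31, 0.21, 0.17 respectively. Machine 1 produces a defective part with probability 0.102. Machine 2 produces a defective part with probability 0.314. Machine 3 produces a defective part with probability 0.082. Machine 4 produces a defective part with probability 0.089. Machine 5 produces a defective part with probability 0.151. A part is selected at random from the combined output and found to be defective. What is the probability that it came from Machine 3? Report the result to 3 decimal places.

Posterior probability ≈ 0.174

P(defective|M1) = 0.102; P(defective|M2) = 0.314; P(defective|M3) = 0.082; P(defective|M4) = 0.089; P(defective|M5) = 0.151.
Prior × likelihood for each source: 0.1·0.102=0.01020, 0.21·0.314=0.06594, 0.31·0.082=0.02542, 0.21·0.089=0.01869, 0.17·0.151=0.02567. Summing gives P(defective) = 0.14592.
P(Machine 3 | defective) = 0.02542 / 0.14592 = 0.174.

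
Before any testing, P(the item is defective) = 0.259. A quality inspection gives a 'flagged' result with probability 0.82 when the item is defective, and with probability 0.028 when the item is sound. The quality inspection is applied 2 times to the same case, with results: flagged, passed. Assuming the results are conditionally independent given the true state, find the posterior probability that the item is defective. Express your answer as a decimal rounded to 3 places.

Posterior P(H) ≈ 0.655

Let H be the event that the item is defective; start with P(H) = 0.259. P('flagged'|H) = 0.82, P('flagged'|¬H) = 0.028.
Update on result 1 ('flagged'): P(H) ← 0.82·0.2590 / (0.82·0.2590 + 0.028·0.7410) = 0.21238/0.23313 = 0.9110.
Update on result 2 ('passed'): P(H) ← 0.18·0.9110 / (0.18·0.9110 + 0.972·0.0890) = 0.16398/0.25049 = 0.6546.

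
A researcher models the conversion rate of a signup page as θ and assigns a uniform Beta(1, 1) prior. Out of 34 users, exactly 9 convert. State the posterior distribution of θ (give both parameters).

Posterior: Beta(10, 26)

The binomial likelihood is conjugate to the Beta prior: with 9 successes and 25 failures, the posterior is Beta(1+9, 1+25) = Beta(10, 26).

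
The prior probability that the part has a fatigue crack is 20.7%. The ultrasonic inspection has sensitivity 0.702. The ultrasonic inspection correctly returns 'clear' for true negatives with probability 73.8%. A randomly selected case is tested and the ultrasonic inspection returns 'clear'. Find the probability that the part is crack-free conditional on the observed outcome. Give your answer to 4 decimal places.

Write H for 'the part has a fatigue crack'. Prior odds H:¬H = 0.207/0.793 = 0.26103. For the 'clear' outcome, the likelihood ratio is 0.298/0.738 = 0.40379.
Posterior odds = 0.26103 × 0.40379 = 0.10540, so P(H|E) = 0.10540/(1+0.10540) = 0.0954. Then P(¬H|E) = 1 − 0.0954 = 0.9046.

P(¬H | E) ≈ 0.9046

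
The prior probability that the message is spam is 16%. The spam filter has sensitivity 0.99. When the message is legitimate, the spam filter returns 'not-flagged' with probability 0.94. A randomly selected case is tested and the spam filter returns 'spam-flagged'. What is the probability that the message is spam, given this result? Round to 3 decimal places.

Let H be the event that the message is spam. P(H) = 0.16, so P(¬H) = 0.84. With E the 'spam-flagged' result, P(E|H) = 0.99 and P(E|¬H) = 0.06.
P(E) = 0.99·0.16 + 0.06·0.84 = 0.15840 + 0.050400 = 0.20880.
By Bayes' theorem, P(H|E) = 0.15840 / 0.20880 = 0.759.

P(H | E) ≈ 0.759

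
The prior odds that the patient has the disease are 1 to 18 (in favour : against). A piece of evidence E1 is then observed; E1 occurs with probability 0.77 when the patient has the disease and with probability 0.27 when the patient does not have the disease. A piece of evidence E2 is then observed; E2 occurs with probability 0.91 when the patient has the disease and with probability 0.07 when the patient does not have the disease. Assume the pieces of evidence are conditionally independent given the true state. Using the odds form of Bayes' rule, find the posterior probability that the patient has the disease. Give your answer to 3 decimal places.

Prior odds = 1/18 = 0.055556. In log-odds, ln(0.055556) = -2.8904.
Add log likelihood ratios: ln(2.8519) + ln(13.000) = 3.6129.
Posterior log-odds = 0.72255, so posterior odds = exp(0.72255) = 2.0597. Converting, P(H|E) = 2.0597/3.0597 = 0.673.

Posterior probability ≈ 0.673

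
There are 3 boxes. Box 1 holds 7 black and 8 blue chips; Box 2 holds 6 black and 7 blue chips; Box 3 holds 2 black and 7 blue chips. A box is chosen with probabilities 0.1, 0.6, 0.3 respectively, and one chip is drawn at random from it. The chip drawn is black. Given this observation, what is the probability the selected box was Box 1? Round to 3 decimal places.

Posterior probability ≈ 0.120

P(black|Box 1) = 0.4667; P(black|Box 2) = 0.4615; P(black|Box 3) = 0.2222.
Prior × likelihood for each source: 0.1·0.4667=0.04667, 0.6·0.4615=0.2769, 0.3·0.2222=0.06667. Summing gives P(black) = 0.39026.
P(Box 1 | black) = 0.04667 / 0.39026 = 0.120.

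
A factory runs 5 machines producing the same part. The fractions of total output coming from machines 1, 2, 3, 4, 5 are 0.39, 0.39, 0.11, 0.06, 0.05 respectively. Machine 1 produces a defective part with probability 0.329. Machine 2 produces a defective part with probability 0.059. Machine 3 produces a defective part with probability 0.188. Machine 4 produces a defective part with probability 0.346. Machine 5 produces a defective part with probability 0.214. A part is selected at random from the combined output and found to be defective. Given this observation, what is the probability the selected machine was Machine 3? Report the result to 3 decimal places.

P(defective|M1) = 0.329; P(defective|M2) = 0.059; P(defective|M3) = 0.188; P(defective|M4) = 0.346; P(defective|M5) = 0.214.
Prior × likelihood for each source: 0.39·0.329=0.1283, 0.39·0.059=0.02301, 0.11·0.188=0.02068, 0.06·0.346=0.02076, 0.05·0.214=0.01070. Summing gives P(defective) = 0.20346.
P(Machine 3 | defective) = 0.02068 / 0.20346 = 0.102.

Posterior probability ≈ 0.102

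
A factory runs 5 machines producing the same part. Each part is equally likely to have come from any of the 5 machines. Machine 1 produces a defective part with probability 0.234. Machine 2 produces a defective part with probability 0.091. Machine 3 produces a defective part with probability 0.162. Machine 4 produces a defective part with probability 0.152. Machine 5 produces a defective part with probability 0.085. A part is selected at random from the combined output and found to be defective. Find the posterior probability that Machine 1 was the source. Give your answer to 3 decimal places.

Posterior probability ≈ 0.323

Tabulate prior·likelihood by source: [1] prior 0.2, lik 0.234, product 0.04680; [2] prior 0.2, lik 0.091, product 0.01820; [3] prior 0.2, lik 0.162, product 0.03240; [4] prior 0.2, lik 0.152, product 0.03040; [5] prior 0.2, lik 0.085, product 0.01700.
Normalizing constant = 0.14480; the posterior for Machine 1 is its product over the sum, 0.04680/0.14480 = 0.323.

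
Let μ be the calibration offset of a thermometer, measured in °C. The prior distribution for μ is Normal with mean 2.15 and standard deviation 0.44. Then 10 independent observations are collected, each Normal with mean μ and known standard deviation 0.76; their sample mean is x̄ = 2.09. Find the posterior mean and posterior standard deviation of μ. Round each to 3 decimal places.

Posterior mean ≈ 2.104; posterior SD ≈ 0.211

With known σ, the Normal prior is conjugate. Weight on the data is w = (n/σ²)/(n/σ² + 1/τ₀²) = 17.3130/(17.3130+5.16529) = 0.77021.
Posterior mean = w·x̄ + (1−w)·μ₀ = 0.77021·2.09 + 0.22979·2.15 = 2.104. Posterior variance = 1/(17.3130+5.16529) = 0.0444873, so SD = 0.211.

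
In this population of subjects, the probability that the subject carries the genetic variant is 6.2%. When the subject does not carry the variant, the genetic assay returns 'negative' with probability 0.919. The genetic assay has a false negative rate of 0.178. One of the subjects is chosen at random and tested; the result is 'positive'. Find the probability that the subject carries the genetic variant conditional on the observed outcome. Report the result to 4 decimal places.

Write H for 'the subject carries the genetic variant'. Prior odds H:¬H = 0.062/0.938 = 0.066098. For the 'positive' outcome, the likelihood ratio is 0.822/0.081 = 10.148.
Posterior odds = 0.066098 × 10.148 = 0.67077, so P(H|E) = 0.67077/(1+0.67077) = 0.4015.

P(H | E) ≈ 0.4015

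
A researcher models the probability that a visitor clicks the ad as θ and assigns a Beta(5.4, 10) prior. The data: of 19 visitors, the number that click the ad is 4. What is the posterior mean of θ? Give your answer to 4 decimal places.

Posterior mean ≈ 0.2733

Observing 4 successes and 15 failures updates Beta(5.4, 10) by adding the success and failure counts to the two shape parameters: α = 5.4+4 = 9.4, β = 10+15 = 25.
Posterior mean = α/(α+β) = 9.4/34.4 = 0.2733.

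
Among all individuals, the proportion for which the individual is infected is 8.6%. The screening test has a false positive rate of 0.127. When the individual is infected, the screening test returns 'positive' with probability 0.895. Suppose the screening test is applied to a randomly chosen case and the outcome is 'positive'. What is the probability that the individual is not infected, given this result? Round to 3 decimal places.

P(¬H | E) ≈ 0.601

Write H for 'the individual is infected'. Prior odds H:¬H = 0.086/0.914 = 0.094092. For the 'positive' outcome, the likelihood ratio is 0.895/0.127 = 7.0472.
Posterior odds = 0.094092 × 7.0472 = 0.66309, so P(H|E) = 0.66309/(1+0.66309) = 0.399. Then P(¬H|E) = 1 − 0.399 = 0.601.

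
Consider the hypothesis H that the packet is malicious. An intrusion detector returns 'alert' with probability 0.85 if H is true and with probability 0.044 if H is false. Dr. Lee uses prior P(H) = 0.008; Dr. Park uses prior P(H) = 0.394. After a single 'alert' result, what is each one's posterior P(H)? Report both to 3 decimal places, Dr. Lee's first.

P('+'|H) = 0.85, P('+'|¬H) = 0.044.
Dr. Lee: numerator 0.85·0.008 = 0.0068000; evidence = 0.0068000+0.044·0.992 = 0.050448; posterior = 0.135.
Dr. Park: numerator 0.85·0.394 = 0.33490; evidence = 0.33490+0.044·0.606 = 0.36156; posterior = 0.926.

Dr. Lee: 0.135; Dr. Park: 0.926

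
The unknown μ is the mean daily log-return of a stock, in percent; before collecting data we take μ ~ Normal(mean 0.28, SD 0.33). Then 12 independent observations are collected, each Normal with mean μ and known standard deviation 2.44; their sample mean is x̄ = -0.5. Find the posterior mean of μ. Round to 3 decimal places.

Prior precision 1/τ₀² = 1/0.33² = 9.18274; data precision n/σ² = 12/2.44² = 2.01559.
Posterior precision = 9.18274 + 2.01559 = 11.1983.
Posterior mean = (9.18274·0.28 + 2.01559·-0.5) / 11.1983 = 0.140.

Posterior mean ≈ 0.140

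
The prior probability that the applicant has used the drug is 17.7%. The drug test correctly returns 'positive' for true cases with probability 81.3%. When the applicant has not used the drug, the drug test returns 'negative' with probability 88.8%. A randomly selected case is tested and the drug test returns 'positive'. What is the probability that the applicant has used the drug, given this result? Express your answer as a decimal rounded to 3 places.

P(H | E) ≈ 0.610

Write H for 'the applicant has used the drug'. Prior odds H:¬H = 0.177/0.823 = 0.21507. For the 'positive' outcome, the likelihood ratio is 0.813/0.112 = 7.2589.
Posterior odds = 0.21507 × 7.2589 = 1.5612, so P(H|E) = 1.5612/(1+1.5612) = 0.610.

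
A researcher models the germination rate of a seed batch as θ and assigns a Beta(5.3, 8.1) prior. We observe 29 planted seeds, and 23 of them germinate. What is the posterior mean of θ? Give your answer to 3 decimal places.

Posterior mean ≈ 0.667

Observing 23 successes and 6 failures updates Beta(5.3, 8.1) by adding the success and failure counts to the two shape parameters: α = 5.3+23 = 28.3, β = 8.1+6 = 14.1.
Posterior mean = α/(α+β) = 28.3/42.4 = 0.667.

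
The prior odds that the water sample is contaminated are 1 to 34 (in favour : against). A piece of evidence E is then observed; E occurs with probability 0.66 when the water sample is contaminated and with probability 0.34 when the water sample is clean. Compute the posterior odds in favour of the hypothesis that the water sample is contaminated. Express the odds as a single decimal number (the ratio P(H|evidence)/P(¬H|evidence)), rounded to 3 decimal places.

Prior odds = 1/34 = 0.029412. In log-odds, ln(0.029412) = -3.5264.
Add log likelihood ratio: ln(1.9412) = 0.66329.
Posterior log-odds = -2.8631, so posterior odds = exp(-2.8631) = 0.057093.

Posterior odds ≈ 0.057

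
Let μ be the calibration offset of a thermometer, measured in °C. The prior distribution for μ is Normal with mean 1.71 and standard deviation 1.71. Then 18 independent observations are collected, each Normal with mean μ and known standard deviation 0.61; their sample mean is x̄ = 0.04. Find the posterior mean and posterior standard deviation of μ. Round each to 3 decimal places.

Posterior mean ≈ 0.052; posterior SD ≈ 0.143

Prior precision 1/τ₀² = 1/1.71² = 0.341986; data precision n/σ² = 18/0.61² = 48.3741.
Posterior precision = 0.341986 + 48.3741 = 48.7161, giving posterior SD = 1/√48.7161 = 0.143.
Posterior mean = (0.341986·1.71 + 48.3741·0.04) / 48.7161 = 0.052.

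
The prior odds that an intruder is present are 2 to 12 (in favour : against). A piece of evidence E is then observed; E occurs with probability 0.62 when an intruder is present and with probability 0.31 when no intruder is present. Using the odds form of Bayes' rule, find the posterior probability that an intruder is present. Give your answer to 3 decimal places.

Posterior probability ≈ 0.250

Prior odds = 2/12 = 0.16667.
Likelihood ratio for E = 0.62/0.31 = 2.0000.
Posterior odds = prior odds × LR = 0.33333.
Posterior probability = odds/(1+odds) = 0.33333/1.3333 = 0.250.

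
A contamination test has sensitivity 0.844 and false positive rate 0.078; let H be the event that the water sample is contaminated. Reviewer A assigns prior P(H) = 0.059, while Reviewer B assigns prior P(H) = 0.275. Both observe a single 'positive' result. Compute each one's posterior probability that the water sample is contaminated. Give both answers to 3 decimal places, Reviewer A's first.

Reviewer A: 0.404; Reviewer B: 0.804

P('+'|H) = 0.844, P('+'|¬H) = 0.078.
Reviewer A: numerator 0.844·0.059 = 0.049796; evidence = 0.049796+0.078·0.941 = 0.12319; posterior = 0.404.
Reviewer B: numerator 0.844·0.275 = 0.23210; evidence = 0.23210+0.078·0.725 = 0.28865; posterior = 0.804.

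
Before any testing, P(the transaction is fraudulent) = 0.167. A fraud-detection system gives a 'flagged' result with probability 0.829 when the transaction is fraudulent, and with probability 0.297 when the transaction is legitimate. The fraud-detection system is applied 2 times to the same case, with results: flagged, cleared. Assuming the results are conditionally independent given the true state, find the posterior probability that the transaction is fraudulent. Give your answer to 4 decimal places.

With H the event that the transaction is fraudulent, the joint likelihood of the observed sequence is P(data|H) = 0.829·0.171 = 0.14176 and P(data|¬H) = 0.297·0.703 = 0.20879.
Bayes: P(H|data) = 0.167·0.14176 / (0.167·0.14176 + 0.833·0.20879) = 0.023674/0.19760 = 0.1198.

Posterior P(H) ≈ 0.1198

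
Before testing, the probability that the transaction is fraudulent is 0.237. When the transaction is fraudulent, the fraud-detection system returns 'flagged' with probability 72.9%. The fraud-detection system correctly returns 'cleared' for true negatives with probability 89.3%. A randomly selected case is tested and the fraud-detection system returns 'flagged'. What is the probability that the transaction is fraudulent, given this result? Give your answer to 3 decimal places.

Let H be the event that the transaction is fraudulent. P(H) = 0.237, so P(¬H) = 0.763. With E the 'flagged' result, P(E|H) = 0.729 and P(E|¬H) = 0.107.
P(E) = 0.729·0.237 + 0.107·0.763 = 0.17277 + 0.081641 = 0.25441.
By Bayes' theorem, P(H|E) = 0.17277 / 0.25441 = 0.679.

P(H | E) ≈ 0.679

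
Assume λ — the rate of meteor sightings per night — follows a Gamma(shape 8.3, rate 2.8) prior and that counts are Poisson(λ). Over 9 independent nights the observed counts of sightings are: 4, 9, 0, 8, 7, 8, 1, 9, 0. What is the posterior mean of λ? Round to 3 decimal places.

Posterior mean ≈ 4.602

Total count ∑xᵢ = 46 over n = 9 nights.
Gamma is conjugate to the Poisson likelihood: posterior is Gamma(shape = 8.3+46 = 54.3, rate = 2.8+9 = 11.8).
E[λ | data] = 54.3/11.8 = 4.602.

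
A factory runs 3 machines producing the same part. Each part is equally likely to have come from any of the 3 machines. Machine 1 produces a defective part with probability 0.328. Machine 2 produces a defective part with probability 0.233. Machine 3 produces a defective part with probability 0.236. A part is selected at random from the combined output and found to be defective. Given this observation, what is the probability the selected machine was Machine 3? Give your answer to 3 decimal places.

Tabulate prior·likelihood by source: [1] prior 0.333333, lik 0.328, product 0.1093; [2] prior 0.333333, lik 0.233, product 0.07767; [3] prior 0.333333, lik 0.236, product 0.07867.
Normalizing constant = 0.26567; the posterior for Machine 3 is its product over the sum, 0.07867/0.26567 = 0.296.

Posterior probability ≈ 0.296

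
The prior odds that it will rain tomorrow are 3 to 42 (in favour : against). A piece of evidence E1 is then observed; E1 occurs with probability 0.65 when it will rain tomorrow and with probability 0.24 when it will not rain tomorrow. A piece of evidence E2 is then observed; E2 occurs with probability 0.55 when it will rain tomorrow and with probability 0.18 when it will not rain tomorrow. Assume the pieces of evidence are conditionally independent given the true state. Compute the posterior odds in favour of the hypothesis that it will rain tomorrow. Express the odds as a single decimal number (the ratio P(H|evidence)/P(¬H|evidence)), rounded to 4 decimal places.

Posterior odds ≈ 0.5911

Prior odds = 3/42 = 0.071429.
Likelihood ratio for E1 = 0.65/0.24 = 2.7083.
Likelihood ratio for E2 = 0.55/0.18 = 3.0556.
Posterior odds = prior odds × LR₁ × LR₂ = 0.59110.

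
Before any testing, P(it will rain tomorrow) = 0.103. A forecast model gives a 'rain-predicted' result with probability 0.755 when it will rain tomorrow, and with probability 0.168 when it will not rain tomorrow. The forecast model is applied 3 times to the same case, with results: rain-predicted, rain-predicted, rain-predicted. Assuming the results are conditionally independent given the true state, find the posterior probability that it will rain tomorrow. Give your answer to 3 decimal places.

Posterior P(H) ≈ 0.912

With H the event that it will rain tomorrow, the joint likelihood of the observed sequence is P(data|H) = 0.755·0.755·0.755 = 0.43037 and P(data|¬H) = 0.168·0.168·0.168 = 0.0047416.
Bayes: P(H|data) = 0.103·0.43037 / (0.103·0.43037 + 0.897·0.0047416) = 0.044328/0.048581 = 0.9125.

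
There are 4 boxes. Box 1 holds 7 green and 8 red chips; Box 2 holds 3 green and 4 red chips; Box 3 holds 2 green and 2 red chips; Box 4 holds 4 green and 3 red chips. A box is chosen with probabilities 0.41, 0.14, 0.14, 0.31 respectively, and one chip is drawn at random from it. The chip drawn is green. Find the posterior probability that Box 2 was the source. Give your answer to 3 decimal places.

Tabulate prior·likelihood by source: [1] prior 0.41, lik 0.4667, product 0.1913; [2] prior 0.14, lik 0.4286, product 0.06000; [3] prior 0.14, lik 0.5, product 0.07000; [4] prior 0.31, lik 0.5714, product 0.1771.
Normalizing constant = 0.49848; the posterior for Box 2 is its product over the sum, 0.06000/0.49848 = 0.120.

Posterior probability ≈ 0.120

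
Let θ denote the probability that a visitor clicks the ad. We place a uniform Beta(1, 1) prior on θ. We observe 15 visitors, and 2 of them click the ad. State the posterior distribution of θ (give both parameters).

The binomial likelihood is conjugate to the Beta prior: with 2 successes and 13 failures, the posterior is Beta(1+2, 1+13) = Beta(3, 14).

Posterior: Beta(3, 14)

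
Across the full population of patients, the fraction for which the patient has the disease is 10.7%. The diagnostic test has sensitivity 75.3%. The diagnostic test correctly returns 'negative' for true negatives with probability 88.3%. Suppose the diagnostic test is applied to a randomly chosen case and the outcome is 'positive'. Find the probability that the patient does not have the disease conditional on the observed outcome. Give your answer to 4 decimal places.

Write H for 'the patient has the disease'. Prior odds H:¬H = 0.107/0.893 = 0.11982. For the 'positive' outcome, the likelihood ratio is 0.753/0.117 = 6.4359.
Posterior odds = 0.11982 × 6.4359 = 0.77115, so P(H|E) = 0.77115/(1+0.77115) = 0.4354. Then P(¬H|E) = 1 − 0.4354 = 0.5646.

P(¬H | E) ≈ 0.5646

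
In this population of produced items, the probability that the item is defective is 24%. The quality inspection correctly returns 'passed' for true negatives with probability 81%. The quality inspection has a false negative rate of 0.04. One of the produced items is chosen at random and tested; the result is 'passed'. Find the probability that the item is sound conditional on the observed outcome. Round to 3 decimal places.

P(¬H | E) ≈ 0.985

Write H for 'the item is defective'. Prior odds H:¬H = 0.24/0.76 = 0.31579. For the 'passed' outcome, the likelihood ratio is 0.04/0.81 = 0.049383.
Posterior odds = 0.31579 × 0.049383 = 0.015595, so P(H|E) = 0.015595/(1+0.015595) = 0.015. Then P(¬H|E) = 1 − 0.015 = 0.985.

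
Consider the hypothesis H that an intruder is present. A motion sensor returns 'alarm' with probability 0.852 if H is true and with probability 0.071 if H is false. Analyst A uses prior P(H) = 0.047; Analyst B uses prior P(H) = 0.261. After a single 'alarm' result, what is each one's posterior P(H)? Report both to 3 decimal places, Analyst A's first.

Analyst A: 0.372; Analyst B: 0.809

P('+'|H) = 0.852, P('+'|¬H) = 0.071.
Analyst A: numerator 0.852·0.047 = 0.040044; evidence = 0.040044+0.071·0.953 = 0.10771; posterior = 0.372.
Analyst B: numerator 0.852·0.261 = 0.22237; evidence = 0.22237+0.071·0.739 = 0.27484; posterior = 0.809.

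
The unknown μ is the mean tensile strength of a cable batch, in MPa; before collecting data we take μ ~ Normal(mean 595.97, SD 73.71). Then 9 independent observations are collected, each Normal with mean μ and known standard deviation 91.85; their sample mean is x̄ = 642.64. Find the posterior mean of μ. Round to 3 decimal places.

Posterior mean ≈ 635.773

Prior precision 1/τ₀² = 1/73.71² = 0.00018405; data precision n/σ² = 9/91.85² = 0.00106680.
Posterior precision = 0.00018405 + 0.00106680 = 0.00125086.
Posterior mean = (0.00018405·595.97 + 0.00106680·642.64) / 0.00125086 = 635.773.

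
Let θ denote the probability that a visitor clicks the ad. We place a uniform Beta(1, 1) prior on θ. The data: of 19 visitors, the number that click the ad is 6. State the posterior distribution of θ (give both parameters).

Observing 6 successes and 13 failures updates Beta(1, 1) by adding the success and failure counts to the two shape parameters: α = 1+6 = 7, β = 1+13 = 14.

Posterior: Beta(7, 14)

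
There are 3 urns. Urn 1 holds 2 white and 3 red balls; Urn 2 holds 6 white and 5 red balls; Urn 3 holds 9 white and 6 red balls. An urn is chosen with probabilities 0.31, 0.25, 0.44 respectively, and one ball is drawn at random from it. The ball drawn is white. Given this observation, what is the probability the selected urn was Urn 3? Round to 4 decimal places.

Posterior probability ≈ 0.5035

Tabulate prior·likelihood by source: [1] prior 0.31, lik 0.4, product 0.1240; [2] prior 0.25, lik 0.5455, product 0.1364; [3] prior 0.44, lik 0.6, product 0.2640.
Normalizing constant = 0.52436; the posterior for Urn 3 is its product over the sum, 0.2640/0.52436 = 0.5035.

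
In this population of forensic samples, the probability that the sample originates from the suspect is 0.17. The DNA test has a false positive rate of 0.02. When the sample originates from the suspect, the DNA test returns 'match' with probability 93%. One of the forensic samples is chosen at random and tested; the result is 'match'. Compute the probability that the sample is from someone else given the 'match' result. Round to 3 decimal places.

P(¬H | E) ≈ 0.095

Let H be the event that the sample originates from the suspect. P(H) = 0.17, so P(¬H) = 0.83. With E the 'match' result, P(E|H) = 0.93 and P(E|¬H) = 0.02.
P(E) = 0.93·0.17 + 0.02·0.83 = 0.15810 + 0.016600 = 0.17470.
By Bayes' theorem, P(H|E) = 0.15810 / 0.17470 = 0.905. Hence P(¬H|E) = 1 − 0.905 = 0.095.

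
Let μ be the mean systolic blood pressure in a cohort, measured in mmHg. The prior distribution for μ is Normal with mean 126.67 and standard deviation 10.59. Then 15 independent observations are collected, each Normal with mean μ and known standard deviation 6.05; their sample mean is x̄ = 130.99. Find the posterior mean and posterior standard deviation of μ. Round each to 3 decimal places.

Prior precision 1/τ₀² = 1/10.59² = 0.00891678; data precision n/σ² = 15/6.05² = 0.409808.
Posterior precision = 0.00891678 + 0.409808 = 0.418725, giving posterior SD = 1/√0.418725 = 1.545.
Posterior mean = (0.00891678·126.67 + 0.409808·130.99) / 0.418725 = 130.898.

Posterior mean ≈ 130.898; posterior SD ≈ 1.545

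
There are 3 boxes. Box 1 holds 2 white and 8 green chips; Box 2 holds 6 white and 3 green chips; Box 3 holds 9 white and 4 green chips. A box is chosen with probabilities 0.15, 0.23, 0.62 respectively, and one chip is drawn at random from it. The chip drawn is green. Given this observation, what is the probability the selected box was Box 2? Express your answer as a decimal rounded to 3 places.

Posterior probability ≈ 0.198

P(green|Box 1) = 0.8; P(green|Box 2) = 0.3333; P(green|Box 3) = 0.3077.
Prior × likelihood for each source: 0.15·0.8=0.1200, 0.23·0.3333=0.07667, 0.62·0.3077=0.1908. Summing gives P(green) = 0.38744.
P(Box 2 | green) = 0.07667 / 0.38744 = 0.198.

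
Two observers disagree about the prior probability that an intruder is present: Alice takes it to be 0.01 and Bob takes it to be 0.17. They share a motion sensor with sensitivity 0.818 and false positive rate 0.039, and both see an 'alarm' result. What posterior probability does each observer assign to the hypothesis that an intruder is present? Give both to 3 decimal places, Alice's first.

Alice: 0.175; Bob: 0.811

The likelihood ratio for an 'alarm' result is 0.818/0.039 = 20.974.
Alice: prior odds 0.01/0.99 = 0.010101; posterior odds 0.21186; posterior probability 0.175.
Bob: prior odds 0.17/0.83 = 0.20482; posterior odds 4.2960; posterior probability 0.811.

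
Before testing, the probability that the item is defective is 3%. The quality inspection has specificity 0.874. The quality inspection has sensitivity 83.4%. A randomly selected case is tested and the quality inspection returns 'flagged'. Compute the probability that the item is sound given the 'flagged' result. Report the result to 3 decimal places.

Let H be the event that the item is defective. P(H) = 0.03, so P(¬H) = 0.97. With E the 'flagged' result, P(E|H) = 0.834 and P(E|¬H) = 0.126.
P(E) = 0.834·0.03 + 0.126·0.97 = 0.025020 + 0.12222 = 0.14724.
By Bayes' theorem, P(H|E) = 0.025020 / 0.14724 = 0.170. Hence P(¬H|E) = 1 − 0.170 = 0.830.

P(¬H | E) ≈ 0.830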